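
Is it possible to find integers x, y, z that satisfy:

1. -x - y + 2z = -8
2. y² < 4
Yes

Take x = 8, y = 0, z = 0. Substituting into each constraint:
  (1) (-8) + 0 + 2(0) = -8 ✓
  (2) y² = (0)² = 0, and 0 < 4 ✓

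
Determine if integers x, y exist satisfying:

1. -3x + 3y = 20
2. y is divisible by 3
No

Even the single constraint (-3x + 3y = 20) is infeasible over the integers.

  - -3x + 3y = 20: every term on the left is divisible by 3, so the LHS ≡ 0 (mod 3), but the RHS 20 is not — no integer solution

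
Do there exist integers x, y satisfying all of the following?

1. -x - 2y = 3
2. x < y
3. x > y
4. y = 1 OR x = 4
No

A contradictory subset is {x < y, x > y}. No integer assignment can satisfy these jointly:

  - x < y: bounds one variable relative to another variable
  - x > y: bounds one variable relative to another variable

Direct contradiction: y > x and x > y cannot both hold.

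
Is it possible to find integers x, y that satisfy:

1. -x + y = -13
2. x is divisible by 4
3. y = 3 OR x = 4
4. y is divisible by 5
No

A contradictory subset is {-x + y = -13, y = 3 OR x = 4, y is divisible by 5}. No integer assignment can satisfy these jointly:

  - -x + y = -13: is a linear equation tying the variables together
  - y = 3 OR x = 4: forces a choice: either y = 3 or x = 4
  - y is divisible by 5: restricts y to multiples of 5

Split on the disjunction (y = 3 OR x = 4):
  • If y = 3: this contradicts the divisibility constraint — 3 is not a multiple of 5.
  • If x = 4: with x = 4, writing y = 5y', every remaining term of the linear equation is divisible by 5, so the left side is ≡ 0 (mod 5); but the right side -9 ≡ 1 (mod 5). No integers can satisfy it.
Both branches are infeasible, so the system has no integer solution.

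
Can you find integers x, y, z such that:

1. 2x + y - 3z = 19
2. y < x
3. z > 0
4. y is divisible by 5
Yes

Take x = 11, y = 0, z = 1. Substituting into each constraint:
  (1) 2(11) + 0 - 3(1) = 19 ✓
  (2) 0 < 11 ✓
  (3) 1 > 0 ✓
  (4) 0 = 5 × 0, remainder 0 ✓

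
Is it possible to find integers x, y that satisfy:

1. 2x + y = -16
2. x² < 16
Yes

Take x = 0, y = -16. Substituting into each constraint:
  (1) 2(0) + (-16) = -16 ✓
  (2) x² = (0)² = 0, and 0 < 16 ✓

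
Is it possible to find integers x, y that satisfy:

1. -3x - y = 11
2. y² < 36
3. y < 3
Yes

Take x = -2, y = -5. Substituting into each constraint:
  (1) -3(-2) + 5 = 11 ✓
  (2) y² = (-5)² = 25, and 25 < 36 ✓
  (3) -5 < 3 ✓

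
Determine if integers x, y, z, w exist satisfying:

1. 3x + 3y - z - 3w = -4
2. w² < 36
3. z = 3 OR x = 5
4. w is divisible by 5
Yes

Take x = 5, y = 0, z = 19, w = 0. Substituting into each constraint:
  (1) 3(5) + 3(0) + (-19) - 3(0) = -4 ✓
  (2) w² = (0)² = 0, and 0 < 36 ✓
  (3) x = 5, target 5 ✓ (second branch holds)
  (4) 0 = 5 × 0, remainder 0 ✓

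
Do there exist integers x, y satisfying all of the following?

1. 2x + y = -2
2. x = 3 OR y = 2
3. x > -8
Yes

Take x = -2, y = 2. Substituting into each constraint:
  (1) 2(-2) + 2 = -2 ✓
  (2) y = 2, target 2 ✓ (second branch holds)
  (3) -2 > -8 ✓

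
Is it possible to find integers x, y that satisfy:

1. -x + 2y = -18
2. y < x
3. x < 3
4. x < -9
Yes

Take x = -10, y = -14. Substituting into each constraint:
  (1) 10 + 2(-14) = -18 ✓
  (2) -14 < -10 ✓
  (3) -10 < 3 ✓
  (4) -10 < -9 ✓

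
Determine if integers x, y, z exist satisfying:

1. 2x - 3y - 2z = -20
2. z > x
Yes

Take x = 0, y = 6, z = 1. Substituting into each constraint:
  (1) 2(0) - 3(6) - 2(1) = -20 ✓
  (2) 1 > 0 ✓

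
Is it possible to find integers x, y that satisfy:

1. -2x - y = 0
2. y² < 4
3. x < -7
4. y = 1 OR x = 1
No

A contradictory subset is {-2x - y = 0, x < -7, y = 1 OR x = 1}. No integer assignment can satisfy these jointly:

  - -2x - y = 0: is a linear equation tying the variables together
  - x < -7: bounds one variable relative to a constant
  - y = 1 OR x = 1: forces a choice: either y = 1 or x = 1

Split on the disjunction (y = 1 OR x = 1):
  • If y = 1: with y = 1, every remaining term of the linear equation is divisible by 2, so the left side is ≡ 0 (mod 2); but the right side 1 ≡ 1 (mod 2). No integers can satisfy it.
  • If x = 1: this contradicts the bound x ≤ -8.
Both branches are infeasible, so the system has no integer solution.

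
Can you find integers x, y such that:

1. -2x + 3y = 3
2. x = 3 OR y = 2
Yes

Take x = 3, y = 3. Substituting into each constraint:
  (1) -2(3) + 3(3) = 3 ✓
  (2) x = 3, target 3 ✓ (first branch holds)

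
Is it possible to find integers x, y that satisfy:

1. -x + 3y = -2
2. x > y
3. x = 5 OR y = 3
Yes

Take x = 5, y = 1. Substituting into each constraint:
  (1) (-5) + 3(1) = -2 ✓
  (2) 5 > 1 ✓
  (3) x = 5, target 5 ✓ (first branch holds)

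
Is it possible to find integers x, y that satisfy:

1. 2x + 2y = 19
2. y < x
No

Even the single constraint (2x + 2y = 19) is infeasible over the integers.

  - 2x + 2y = 19: every term on the left is divisible by 2, so the LHS ≡ 0 (mod 2), but the RHS 19 is not — no integer solution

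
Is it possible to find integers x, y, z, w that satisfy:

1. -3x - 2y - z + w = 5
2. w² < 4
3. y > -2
Yes

Take x = -3, y = 2, z = 0, w = 0. Substituting into each constraint:
  (1) -3(-3) - 2(2) + 0 + 0 = 5 ✓
  (2) w² = (0)² = 0, and 0 < 4 ✓
  (3) 2 > -2 ✓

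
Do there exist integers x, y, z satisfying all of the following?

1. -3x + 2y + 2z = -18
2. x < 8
Yes

Take x = 0, y = -9, z = 0. Substituting into each constraint:
  (1) -3(0) + 2(-9) + 2(0) = -18 ✓
  (2) 0 < 8 ✓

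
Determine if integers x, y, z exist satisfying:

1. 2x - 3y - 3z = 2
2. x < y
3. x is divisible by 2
Yes

Take x = -2, y = -1, z = -1. Substituting into each constraint:
  (1) 2(-2) - 3(-1) - 3(-1) = 2 ✓
  (2) -2 < -1 ✓
  (3) -2 = 2 × -1, remainder 0 ✓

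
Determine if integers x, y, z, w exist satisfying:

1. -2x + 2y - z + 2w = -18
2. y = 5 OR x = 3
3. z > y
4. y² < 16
Yes

Take x = 3, y = 3, z = 4, w = -7. Substituting into each constraint:
  (1) -2(3) + 2(3) + (-4) + 2(-7) = -18 ✓
  (2) x = 3, target 3 ✓ (second branch holds)
  (3) 4 > 3 ✓
  (4) y² = (3)² = 9, and 9 < 16 ✓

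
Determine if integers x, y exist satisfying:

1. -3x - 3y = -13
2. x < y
No

Even the single constraint (-3x - 3y = -13) is infeasible over the integers.

  - -3x - 3y = -13: every term on the left is divisible by 3, so the LHS ≡ 0 (mod 3), but the RHS -13 is not — no integer solution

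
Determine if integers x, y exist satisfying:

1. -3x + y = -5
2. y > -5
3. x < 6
Yes

Take x = 1, y = -2. Substituting into each constraint:
  (1) -3(1) + (-2) = -5 ✓
  (2) -2 > -5 ✓
  (3) 1 < 6 ✓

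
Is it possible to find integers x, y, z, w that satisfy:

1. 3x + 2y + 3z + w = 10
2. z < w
Yes

Take x = 1, y = 5, z = -1, w = 0. Substituting into each constraint:
  (1) 3(1) + 2(5) + 3(-1) + 0 = 10 ✓
  (2) -1 < 0 ✓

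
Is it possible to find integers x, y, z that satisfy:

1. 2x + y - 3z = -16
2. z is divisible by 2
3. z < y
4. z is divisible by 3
Yes

Take x = -9, y = 2, z = 0. Substituting into each constraint:
  (1) 2(-9) + 2 - 3(0) = -16 ✓
  (2) 0 = 2 × 0, remainder 0 ✓
  (3) 0 < 2 ✓
  (4) 0 = 3 × 0, remainder 0 ✓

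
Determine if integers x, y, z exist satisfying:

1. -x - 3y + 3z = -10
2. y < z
Yes

Take x = 13, y = 0, z = 1. Substituting into each constraint:
  (1) (-13) - 3(0) + 3(1) = -10 ✓
  (2) 0 < 1 ✓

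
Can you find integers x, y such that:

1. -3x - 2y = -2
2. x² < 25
Yes

Take x = 0, y = 1. Substituting into each constraint:
  (1) -3(0) - 2(1) = -2 ✓
  (2) x² = (0)² = 0, and 0 < 25 ✓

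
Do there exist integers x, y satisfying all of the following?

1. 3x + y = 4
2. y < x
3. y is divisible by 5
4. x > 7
Yes

Take x = 8, y = -20. Substituting into each constraint:
  (1) 3(8) + (-20) = 4 ✓
  (2) -20 < 8 ✓
  (3) -20 = 5 × -4, remainder 0 ✓
  (4) 8 > 7 ✓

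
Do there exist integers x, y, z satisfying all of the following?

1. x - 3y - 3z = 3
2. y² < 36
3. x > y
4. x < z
Yes

Take x = 0, y = -2, z = 1. Substituting into each constraint:
  (1) 0 - 3(-2) - 3(1) = 3 ✓
  (2) y² = (-2)² = 4, and 4 < 36 ✓
  (3) 0 > -2 ✓
  (4) 0 < 1 ✓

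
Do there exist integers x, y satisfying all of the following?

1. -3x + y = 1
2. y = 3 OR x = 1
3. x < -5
No

The full constraint system is jointly infeasible over the integers. Each constraint and what it forces:

  - -3x + y = 1: is a linear equation tying the variables together
  - y = 3 OR x = 1: forces a choice: either y = 3 or x = 1
  - x < -5: bounds one variable relative to a constant

Split on the disjunction (y = 3 OR x = 1):
  • If y = 3: with y = 3, every remaining term of the linear equation is divisible by 3, so the left side is ≡ 0 (mod 3); but the right side -2 ≡ 1 (mod 3). No integers can satisfy it.
  • If x = 1: this contradicts the bound x ≤ -6.
Both branches are infeasible, so the system has no integer solution.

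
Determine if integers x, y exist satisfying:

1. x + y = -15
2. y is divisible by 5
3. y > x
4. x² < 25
No

A contradictory subset is {x + y = -15, y > x, x² < 25}. No integer assignment can satisfy these jointly:

  - x + y = -15: is a linear equation tying the variables together
  - y > x: bounds one variable relative to another variable
  - x² < 25: restricts x to |x| ≤ 4

Propagating the comparison: y > x and x ≥ -4 give y ≥ -3. Range argument: with x ∈ [-4, 4], y ∈ [-3, ∞], the left side of the equation is at least -7, but the right side is -15 < -7. No integer solution exists.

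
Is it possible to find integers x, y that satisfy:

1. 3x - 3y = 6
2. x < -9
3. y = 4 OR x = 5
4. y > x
No

A contradictory subset is {3x - 3y = 6, y > x}. No integer assignment can satisfy these jointly:

  - 3x - 3y = 6: is a linear equation tying the variables together
  - y > x: bounds one variable relative to another variable

From the equation, x − y = 2, i.e. y − x = -2; but y > x requires y − x ≥ 1. Contradiction.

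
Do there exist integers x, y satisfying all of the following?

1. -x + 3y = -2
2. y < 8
Yes

Take x = 2, y = 0. Substituting into each constraint:
  (1) (-2) + 3(0) = -2 ✓
  (2) 0 < 8 ✓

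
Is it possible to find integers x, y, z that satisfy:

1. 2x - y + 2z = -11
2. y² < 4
Yes

Take x = 0, y = 1, z = -5. Substituting into each constraint:
  (1) 2(0) + (-1) + 2(-5) = -11 ✓
  (2) y² = (1)² = 1, and 1 < 4 ✓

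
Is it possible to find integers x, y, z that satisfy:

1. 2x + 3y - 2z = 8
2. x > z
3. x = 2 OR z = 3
Yes

Take x = 2, y = 2, z = 1. Substituting into each constraint:
  (1) 2(2) + 3(2) - 2(1) = 8 ✓
  (2) 2 > 1 ✓
  (3) x = 2, target 2 ✓ (first branch holds)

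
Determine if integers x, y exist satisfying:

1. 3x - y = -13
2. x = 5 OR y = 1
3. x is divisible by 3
No

The full constraint system is jointly infeasible over the integers. Each constraint and what it forces:

  - 3x - y = -13: is a linear equation tying the variables together
  - x = 5 OR y = 1: forces a choice: either x = 5 or y = 1
  - x is divisible by 3: restricts x to multiples of 3

Split on the disjunction (x = 5 OR y = 1):
  • If x = 5: this contradicts the divisibility constraint — 5 is not a multiple of 3.
  • If y = 1: with y = 1, writing x = 3x', every remaining term of the linear equation is divisible by 9, so the left side is ≡ 0 (mod 9); but the right side -12 ≡ 6 (mod 9). No integers can satisfy it.
Both branches are infeasible, so the system has no integer solution.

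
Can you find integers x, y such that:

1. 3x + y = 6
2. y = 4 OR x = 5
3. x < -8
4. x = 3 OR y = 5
No

A contradictory subset is {3x + y = 6, x < -8, x = 3 OR y = 5}. No integer assignment can satisfy these jointly:

  - 3x + y = 6: is a linear equation tying the variables together
  - x < -8: bounds one variable relative to a constant
  - x = 3 OR y = 5: forces a choice: either x = 3 or y = 5

Split on the disjunction (x = 3 OR y = 5):
  • If x = 3: this contradicts the bound x ≤ -9.
  • If y = 5: with y = 5, every remaining term of the linear equation is divisible by 3, so the left side is ≡ 0 (mod 3); but the right side 1 ≡ 1 (mod 3). No integers can satisfy it.
Both branches are infeasible, so the system has no integer solution.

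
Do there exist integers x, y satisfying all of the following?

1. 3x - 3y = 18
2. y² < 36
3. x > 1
Yes

Take x = 6, y = 0. Substituting into each constraint:
  (1) 3(6) - 3(0) = 18 ✓
  (2) y² = (0)² = 0, and 0 < 36 ✓
  (3) 6 > 1 ✓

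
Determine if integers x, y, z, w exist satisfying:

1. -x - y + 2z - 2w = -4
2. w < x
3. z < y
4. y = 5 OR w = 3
Yes

Take x = 7, y = 5, z = 4, w = 0. Substituting into each constraint:
  (1) (-7) + (-5) + 2(4) - 2(0) = -4 ✓
  (2) 0 < 7 ✓
  (3) 4 < 5 ✓
  (4) y = 5, target 5 ✓ (first branch holds)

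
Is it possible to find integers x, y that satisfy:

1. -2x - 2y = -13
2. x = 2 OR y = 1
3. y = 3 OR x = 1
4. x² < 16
No

Even the single constraint (-2x - 2y = -13) is infeasible over the integers.

  - -2x - 2y = -13: every term on the left is divisible by 2, so the LHS ≡ 0 (mod 2), but the RHS -13 is not — no integer solution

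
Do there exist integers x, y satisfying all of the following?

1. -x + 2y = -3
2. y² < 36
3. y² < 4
Yes

Take x = 3, y = 0. Substituting into each constraint:
  (1) (-3) + 2(0) = -3 ✓
  (2) y² = (0)² = 0, and 0 < 36 ✓
  (3) y² = (0)² = 0, and 0 < 4 ✓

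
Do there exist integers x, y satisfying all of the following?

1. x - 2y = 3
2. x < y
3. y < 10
Yes

Take x = -5, y = -4. Substituting into each constraint:
  (1) (-5) - 2(-4) = 3 ✓
  (2) -5 < -4 ✓
  (3) -4 < 10 ✓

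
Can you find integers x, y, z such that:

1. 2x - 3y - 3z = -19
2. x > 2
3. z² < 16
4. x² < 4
No

A contradictory subset is {x > 2, x² < 4}. No integer assignment can satisfy these jointly:

  - x > 2: bounds one variable relative to a constant
  - x² < 4: restricts x to |x| ≤ 1

Direct contradiction: the bounds on x require x ≥ 3 and x ≤ 1 simultaneously, which is empty.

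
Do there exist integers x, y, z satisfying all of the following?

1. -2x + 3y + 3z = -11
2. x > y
Yes

Take x = 1, y = 0, z = -3. Substituting into each constraint:
  (1) -2(1) + 3(0) + 3(-3) = -11 ✓
  (2) 1 > 0 ✓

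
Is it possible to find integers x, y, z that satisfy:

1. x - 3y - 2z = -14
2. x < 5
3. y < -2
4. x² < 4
Yes

Take x = 0, y = -4, z = 13. Substituting into each constraint:
  (1) 0 - 3(-4) - 2(13) = -14 ✓
  (2) 0 < 5 ✓
  (3) -4 < -2 ✓
  (4) x² = (0)² = 0, and 0 < 4 ✓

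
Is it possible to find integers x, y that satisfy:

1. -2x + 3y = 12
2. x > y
Yes

Take x = 15, y = 14. Substituting into each constraint:
  (1) -2(15) + 3(14) = 12 ✓
  (2) 15 > 14 ✓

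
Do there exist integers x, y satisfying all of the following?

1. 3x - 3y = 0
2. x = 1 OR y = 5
Yes

Take x = 5, y = 5. Substituting into each constraint:
  (1) 3(5) - 3(5) = 0 ✓
  (2) y = 5, target 5 ✓ (second branch holds)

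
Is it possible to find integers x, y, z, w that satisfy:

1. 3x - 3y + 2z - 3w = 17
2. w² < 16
Yes

Take x = 0, y = -5, z = 1, w = 0. Substituting into each constraint:
  (1) 3(0) - 3(-5) + 2(1) - 3(0) = 17 ✓
  (2) w² = (0)² = 0, and 0 < 16 ✓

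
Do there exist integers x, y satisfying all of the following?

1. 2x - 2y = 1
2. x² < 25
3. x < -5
No

Even the single constraint (2x - 2y = 1) is infeasible over the integers.

  - 2x - 2y = 1: every term on the left is divisible by 2, so the LHS ≡ 0 (mod 2), but the RHS 1 is not — no integer solution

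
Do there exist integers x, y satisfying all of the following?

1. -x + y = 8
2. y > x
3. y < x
No

A contradictory subset is {y > x, y < x}. No integer assignment can satisfy these jointly:

  - y > x: bounds one variable relative to another variable
  - y < x: bounds one variable relative to another variable

Direct contradiction: y > x and x > y cannot both hold.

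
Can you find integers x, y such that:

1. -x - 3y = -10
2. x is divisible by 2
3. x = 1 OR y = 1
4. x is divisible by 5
No

The full constraint system is jointly infeasible over the integers. Each constraint and what it forces:

  - -x - 3y = -10: is a linear equation tying the variables together
  - x is divisible by 2: restricts x to multiples of 2
  - x = 1 OR y = 1: forces a choice: either x = 1 or y = 1
  - x is divisible by 5: restricts x to multiples of 5

Split on the disjunction (x = 1 OR y = 1):
  • If x = 1: this contradicts the divisibility constraint — 1 is not a multiple of 5.
  • If y = 1: with y = 1, writing x = 5x', every remaining term of the linear equation is divisible by 5, so the left side is ≡ 0 (mod 5); but the right side -7 ≡ 3 (mod 5). No integers can satisfy it.
Both branches are infeasible, so the system has no integer solution.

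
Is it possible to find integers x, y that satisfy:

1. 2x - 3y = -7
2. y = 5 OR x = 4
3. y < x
No

The full constraint system is jointly infeasible over the integers. Each constraint and what it forces:

  - 2x - 3y = -7: is a linear equation tying the variables together
  - y = 5 OR x = 4: forces a choice: either y = 5 or x = 4
  - y < x: bounds one variable relative to another variable

Split on the disjunction (y = 5 OR x = 4):
  • If y = 5: the equation forces x = 4, giving (y, x) = (5, 4), which violates x > y.
  • If x = 4: the equation forces y = 5, giving (x, y) = (4, 5), which violates x > y.
Both branches are infeasible, so the system has no integer solution.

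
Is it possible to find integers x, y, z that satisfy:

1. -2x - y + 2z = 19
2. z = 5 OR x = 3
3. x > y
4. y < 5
Yes

Take x = 3, y = -17, z = 4. Substituting into each constraint:
  (1) -2(3) + 17 + 2(4) = 19 ✓
  (2) x = 3, target 3 ✓ (second branch holds)
  (3) 3 > -17 ✓
  (4) -17 < 5 ✓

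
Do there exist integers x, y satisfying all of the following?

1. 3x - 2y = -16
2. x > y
Yes

Take x = -18, y = -19. Substituting into each constraint:
  (1) 3(-18) - 2(-19) = -16 ✓
  (2) -18 > -19 ✓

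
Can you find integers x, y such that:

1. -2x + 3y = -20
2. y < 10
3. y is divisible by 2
Yes

Take x = 10, y = 0. Substituting into each constraint:
  (1) -2(10) + 3(0) = -20 ✓
  (2) 0 < 10 ✓
  (3) 0 = 2 × 0, remainder 0 ✓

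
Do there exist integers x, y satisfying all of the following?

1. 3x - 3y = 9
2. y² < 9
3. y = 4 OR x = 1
Yes

Take x = 1, y = -2. Substituting into each constraint:
  (1) 3(1) - 3(-2) = 9 ✓
  (2) y² = (-2)² = 4, and 4 < 9 ✓
  (3) x = 1, target 1 ✓ (second branch holds)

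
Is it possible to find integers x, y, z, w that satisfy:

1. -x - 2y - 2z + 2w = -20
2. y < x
Yes

Take x = 0, y = -1, z = 11, w = 0. Substituting into each constraint:
  (1) 0 - 2(-1) - 2(11) + 2(0) = -20 ✓
  (2) -1 < 0 ✓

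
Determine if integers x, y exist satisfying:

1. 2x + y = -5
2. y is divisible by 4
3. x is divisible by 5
No

A contradictory subset is {2x + y = -5, y is divisible by 4}. No integer assignment can satisfy these jointly:

  - 2x + y = -5: is a linear equation tying the variables together
  - y is divisible by 4: restricts y to multiples of 4

Modular obstruction: writing y = 4y', every remaining term of the linear equation is divisible by 2, so the left side is ≡ 0 (mod 2); but the right side -5 ≡ 1 (mod 2). No integers can satisfy it.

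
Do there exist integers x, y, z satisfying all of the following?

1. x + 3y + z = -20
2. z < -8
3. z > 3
No

A contradictory subset is {z < -8, z > 3}. No integer assignment can satisfy these jointly:

  - z < -8: bounds one variable relative to a constant
  - z > 3: bounds one variable relative to a constant

Direct contradiction: the bounds on z require z ≥ 4 and z ≤ -9 simultaneously, which is empty.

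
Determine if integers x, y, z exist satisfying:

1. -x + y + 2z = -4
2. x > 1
Yes

Take x = 4, y = 0, z = 0. Substituting into each constraint:
  (1) (-4) + 0 + 2(0) = -4 ✓
  (2) 4 > 1 ✓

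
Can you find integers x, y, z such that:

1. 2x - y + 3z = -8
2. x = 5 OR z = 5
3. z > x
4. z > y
Yes

Take x = -10, y = 3, z = 5. Substituting into each constraint:
  (1) 2(-10) + (-3) + 3(5) = -8 ✓
  (2) z = 5, target 5 ✓ (second branch holds)
  (3) 5 > -10 ✓
  (4) 5 > 3 ✓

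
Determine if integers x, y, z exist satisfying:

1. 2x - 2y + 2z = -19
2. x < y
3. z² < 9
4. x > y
No

Even the single constraint (2x - 2y + 2z = -19) is infeasible over the integers.

  - 2x - 2y + 2z = -19: every term on the left is divisible by 2, so the LHS ≡ 0 (mod 2), but the RHS -19 is not — no integer solution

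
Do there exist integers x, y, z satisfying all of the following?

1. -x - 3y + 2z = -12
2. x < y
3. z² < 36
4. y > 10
Yes

Take x = -21, y = 11, z = 0. Substituting into each constraint:
  (1) 21 - 3(11) + 2(0) = -12 ✓
  (2) -21 < 11 ✓
  (3) z² = (0)² = 0, and 0 < 36 ✓
  (4) 11 > 10 ✓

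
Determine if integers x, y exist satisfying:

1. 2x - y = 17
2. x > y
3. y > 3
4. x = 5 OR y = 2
No

A contradictory subset is {2x - y = 17, y > 3, x = 5 OR y = 2}. No integer assignment can satisfy these jointly:

  - 2x - y = 17: is a linear equation tying the variables together
  - y > 3: bounds one variable relative to a constant
  - x = 5 OR y = 2: forces a choice: either x = 5 or y = 2

Split on the disjunction (x = 5 OR y = 2):
  • If x = 5: the equation forces y = -7, which contradicts the bound y ≥ 4.
  • If y = 2: this contradicts the bound y ≥ 4.
Both branches are infeasible, so the system has no integer solution.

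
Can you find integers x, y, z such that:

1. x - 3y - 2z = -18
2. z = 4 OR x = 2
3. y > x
Yes

Take x = 2, y = 4, z = 4. Substituting into each constraint:
  (1) 2 - 3(4) - 2(4) = -18 ✓
  (2) z = 4, target 4 ✓ (first branch holds)
  (3) 4 > 2 ✓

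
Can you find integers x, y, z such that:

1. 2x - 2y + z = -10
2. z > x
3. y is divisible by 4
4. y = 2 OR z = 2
Yes

Take x = -2, y = 4, z = 2. Substituting into each constraint:
  (1) 2(-2) - 2(4) + 2 = -10 ✓
  (2) 2 > -2 ✓
  (3) 4 = 4 × 1, remainder 0 ✓
  (4) z = 2, target 2 ✓ (second branch holds)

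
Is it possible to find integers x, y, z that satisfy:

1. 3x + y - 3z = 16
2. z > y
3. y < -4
Yes

Take x = 7, y = -5, z = 0. Substituting into each constraint:
  (1) 3(7) + (-5) - 3(0) = 16 ✓
  (2) 0 > -5 ✓
  (3) -5 < -4 ✓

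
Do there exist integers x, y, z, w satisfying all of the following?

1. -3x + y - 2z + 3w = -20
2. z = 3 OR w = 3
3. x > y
Yes

Take x = 12, y = 11, z = 2, w = 3. Substituting into each constraint:
  (1) -3(12) + 11 - 2(2) + 3(3) = -20 ✓
  (2) w = 3, target 3 ✓ (second branch holds)
  (3) 12 > 11 ✓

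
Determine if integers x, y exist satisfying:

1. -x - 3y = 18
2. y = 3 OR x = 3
Yes

Take x = 3, y = -7. Substituting into each constraint:
  (1) (-3) - 3(-7) = 18 ✓
  (2) x = 3, target 3 ✓ (second branch holds)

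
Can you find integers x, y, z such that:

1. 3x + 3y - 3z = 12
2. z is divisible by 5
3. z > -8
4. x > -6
Yes

Take x = 4, y = 0, z = 0. Substituting into each constraint:
  (1) 3(4) + 3(0) - 3(0) = 12 ✓
  (2) 0 = 5 × 0, remainder 0 ✓
  (3) 0 > -8 ✓
  (4) 4 > -6 ✓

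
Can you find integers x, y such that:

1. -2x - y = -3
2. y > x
Yes

Take x = 0, y = 3. Substituting into each constraint:
  (1) -2(0) + (-3) = -3 ✓
  (2) 3 > 0 ✓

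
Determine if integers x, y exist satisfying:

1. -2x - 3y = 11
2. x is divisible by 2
Yes

Take x = 2, y = -5. Substituting into each constraint:
  (1) -2(2) - 3(-5) = 11 ✓
  (2) 2 = 2 × 1, remainder 0 ✓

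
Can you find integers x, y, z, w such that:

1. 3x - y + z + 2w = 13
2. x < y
Yes

Take x = -1, y = 0, z = 16, w = 0. Substituting into each constraint:
  (1) 3(-1) + 0 + 16 + 2(0) = 13 ✓
  (2) -1 < 0 ✓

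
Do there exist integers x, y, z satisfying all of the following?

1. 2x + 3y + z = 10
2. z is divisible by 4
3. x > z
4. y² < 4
Yes

Take x = 5, y = 0, z = 0. Substituting into each constraint:
  (1) 2(5) + 3(0) + 0 = 10 ✓
  (2) 0 = 4 × 0, remainder 0 ✓
  (3) 5 > 0 ✓
  (4) y² = (0)² = 0, and 0 < 4 ✓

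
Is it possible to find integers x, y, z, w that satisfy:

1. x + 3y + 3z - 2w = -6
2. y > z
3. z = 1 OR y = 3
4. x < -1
Yes

Take x = -15, y = 2, z = 1, w = 0. Substituting into each constraint:
  (1) (-15) + 3(2) + 3(1) - 2(0) = -6 ✓
  (2) 2 > 1 ✓
  (3) z = 1, target 1 ✓ (first branch holds)
  (4) -15 < -1 ✓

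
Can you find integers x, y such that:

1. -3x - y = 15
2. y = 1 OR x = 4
Yes

Take x = 4, y = -27. Substituting into each constraint:
  (1) -3(4) + 27 = 15 ✓
  (2) x = 4, target 4 ✓ (second branch holds)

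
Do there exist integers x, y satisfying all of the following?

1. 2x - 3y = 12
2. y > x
Yes

Take x = -15, y = -14. Substituting into each constraint:
  (1) 2(-15) - 3(-14) = 12 ✓
  (2) -14 > -15 ✓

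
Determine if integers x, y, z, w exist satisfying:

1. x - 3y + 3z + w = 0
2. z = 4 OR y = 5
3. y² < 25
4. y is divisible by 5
Yes

Take x = 0, y = 0, z = 4, w = -12. Substituting into each constraint:
  (1) 0 - 3(0) + 3(4) + (-12) = 0 ✓
  (2) z = 4, target 4 ✓ (first branch holds)
  (3) y² = (0)² = 0, and 0 < 25 ✓
  (4) 0 = 5 × 0, remainder 0 ✓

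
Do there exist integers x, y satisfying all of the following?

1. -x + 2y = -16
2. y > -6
Yes

Take x = 16, y = 0. Substituting into each constraint:
  (1) (-16) + 2(0) = -16 ✓
  (2) 0 > -6 ✓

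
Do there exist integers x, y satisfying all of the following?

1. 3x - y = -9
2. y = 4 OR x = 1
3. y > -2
Yes

Take x = 1, y = 12. Substituting into each constraint:
  (1) 3(1) + (-12) = -9 ✓
  (2) x = 1, target 1 ✓ (second branch holds)
  (3) 12 > -2 ✓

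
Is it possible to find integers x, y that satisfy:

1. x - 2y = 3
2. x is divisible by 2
No

The full constraint system is jointly infeasible over the integers. Each constraint and what it forces:

  - x - 2y = 3: is a linear equation tying the variables together
  - x is divisible by 2: restricts x to multiples of 2

Modular obstruction: writing x = 2x', every remaining term of the linear equation is divisible by 2, so the left side is ≡ 0 (mod 2); but the right side 3 ≡ 1 (mod 2). No integers can satisfy it.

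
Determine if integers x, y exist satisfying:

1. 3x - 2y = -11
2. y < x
Yes

Take x = -13, y = -14. Substituting into each constraint:
  (1) 3(-13) - 2(-14) = -11 ✓
  (2) -14 < -13 ✓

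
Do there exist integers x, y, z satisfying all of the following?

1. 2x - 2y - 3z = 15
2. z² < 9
Yes

Take x = 6, y = 0, z = -1. Substituting into each constraint:
  (1) 2(6) - 2(0) - 3(-1) = 15 ✓
  (2) z² = (-1)² = 1, and 1 < 9 ✓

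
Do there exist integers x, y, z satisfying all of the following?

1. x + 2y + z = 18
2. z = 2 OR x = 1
Yes

Take x = 1, y = 0, z = 17. Substituting into each constraint:
  (1) 1 + 2(0) + 17 = 18 ✓
  (2) x = 1, target 1 ✓ (second branch holds)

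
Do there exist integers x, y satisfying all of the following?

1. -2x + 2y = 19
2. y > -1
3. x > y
No

Even the single constraint (-2x + 2y = 19) is infeasible over the integers.

  - -2x + 2y = 19: every term on the left is divisible by 2, so the LHS ≡ 0 (mod 2), but the RHS 19 is not — no integer solution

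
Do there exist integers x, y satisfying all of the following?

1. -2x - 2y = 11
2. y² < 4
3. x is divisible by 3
No

Even the single constraint (-2x - 2y = 11) is infeasible over the integers.

  - -2x - 2y = 11: every term on the left is divisible by 2, so the LHS ≡ 0 (mod 2), but the RHS 11 is not — no integer solution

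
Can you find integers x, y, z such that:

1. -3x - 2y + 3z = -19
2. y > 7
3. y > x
Yes

Take x = 0, y = 8, z = -1. Substituting into each constraint:
  (1) -3(0) - 2(8) + 3(-1) = -19 ✓
  (2) 8 > 7 ✓
  (3) 8 > 0 ✓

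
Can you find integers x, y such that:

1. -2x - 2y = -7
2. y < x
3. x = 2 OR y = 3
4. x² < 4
No

Even the single constraint (-2x - 2y = -7) is infeasible over the integers.

  - -2x - 2y = -7: every term on the left is divisible by 2, so the LHS ≡ 0 (mod 2), but the RHS -7 is not — no integer solution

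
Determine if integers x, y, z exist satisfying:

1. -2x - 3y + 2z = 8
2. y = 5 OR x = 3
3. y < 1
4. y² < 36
Yes

Take x = 3, y = 0, z = 7. Substituting into each constraint:
  (1) -2(3) - 3(0) + 2(7) = 8 ✓
  (2) x = 3, target 3 ✓ (second branch holds)
  (3) 0 < 1 ✓
  (4) y² = (0)² = 0, and 0 < 36 ✓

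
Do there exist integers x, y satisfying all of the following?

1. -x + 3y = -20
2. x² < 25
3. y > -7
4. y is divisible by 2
Yes

Take x = 2, y = -6. Substituting into each constraint:
  (1) (-2) + 3(-6) = -20 ✓
  (2) x² = (2)² = 4, and 4 < 25 ✓
  (3) -6 > -7 ✓
  (4) -6 = 2 × -3, remainder 0 ✓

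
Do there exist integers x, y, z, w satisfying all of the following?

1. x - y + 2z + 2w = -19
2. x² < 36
Yes

Take x = 0, y = 19, z = 0, w = 0. Substituting into each constraint:
  (1) 0 + (-19) + 2(0) + 2(0) = -19 ✓
  (2) x² = (0)² = 0, and 0 < 36 ✓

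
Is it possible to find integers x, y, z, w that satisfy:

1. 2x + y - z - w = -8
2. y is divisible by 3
Yes

Take x = 0, y = 0, z = 0, w = 8. Substituting into each constraint:
  (1) 2(0) + 0 + 0 + (-8) = -8 ✓
  (2) 0 = 3 × 0, remainder 0 ✓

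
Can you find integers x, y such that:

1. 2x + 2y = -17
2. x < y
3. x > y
No

Even the single constraint (2x + 2y = -17) is infeasible over the integers.

  - 2x + 2y = -17: every term on the left is divisible by 2, so the LHS ≡ 0 (mod 2), but the RHS -17 is not — no integer solution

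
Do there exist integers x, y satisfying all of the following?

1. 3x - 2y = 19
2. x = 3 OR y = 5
Yes

Take x = 3, y = -5. Substituting into each constraint:
  (1) 3(3) - 2(-5) = 19 ✓
  (2) x = 3, target 3 ✓ (first branch holds)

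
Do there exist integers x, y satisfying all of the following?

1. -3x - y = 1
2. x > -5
Yes

Take x = -1, y = 2. Substituting into each constraint:
  (1) -3(-1) + (-2) = 1 ✓
  (2) -1 > -5 ✓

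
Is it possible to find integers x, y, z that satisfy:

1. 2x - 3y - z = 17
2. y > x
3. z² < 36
Yes

Take x = -20, y = -19, z = 0. Substituting into each constraint:
  (1) 2(-20) - 3(-19) + 0 = 17 ✓
  (2) -19 > -20 ✓
  (3) z² = (0)² = 0, and 0 < 36 ✓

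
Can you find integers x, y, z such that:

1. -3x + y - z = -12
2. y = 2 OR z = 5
Yes

Take x = 0, y = -7, z = 5. Substituting into each constraint:
  (1) -3(0) + (-7) + (-5) = -12 ✓
  (2) z = 5, target 5 ✓ (second branch holds)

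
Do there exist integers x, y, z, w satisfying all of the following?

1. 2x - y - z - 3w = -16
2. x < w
Yes

Take x = 0, y = 13, z = 0, w = 1. Substituting into each constraint:
  (1) 2(0) + (-13) + 0 - 3(1) = -16 ✓
  (2) 0 < 1 ✓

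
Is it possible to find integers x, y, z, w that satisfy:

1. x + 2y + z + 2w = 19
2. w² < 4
Yes

Take x = 0, y = 0, z = 19, w = 0. Substituting into each constraint:
  (1) 0 + 2(0) + 19 + 2(0) = 19 ✓
  (2) w² = (0)² = 0, and 0 < 4 ✓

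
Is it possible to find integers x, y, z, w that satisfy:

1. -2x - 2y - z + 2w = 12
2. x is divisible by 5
Yes

Take x = 0, y = 0, z = -12, w = 0. Substituting into each constraint:
  (1) -2(0) - 2(0) + 12 + 2(0) = 12 ✓
  (2) 0 = 5 × 0, remainder 0 ✓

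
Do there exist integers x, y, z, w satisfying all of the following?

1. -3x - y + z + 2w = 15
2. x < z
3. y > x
Yes

Take x = 0, y = 1, z = 2, w = 7. Substituting into each constraint:
  (1) -3(0) + (-1) + 2 + 2(7) = 15 ✓
  (2) 0 < 2 ✓
  (3) 1 > 0 ✓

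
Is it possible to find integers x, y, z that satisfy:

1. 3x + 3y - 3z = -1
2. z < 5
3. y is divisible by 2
No

Even the single constraint (3x + 3y - 3z = -1) is infeasible over the integers.

  - 3x + 3y - 3z = -1: every term on the left is divisible by 3, so the LHS ≡ 0 (mod 3), but the RHS -1 is not — no integer solution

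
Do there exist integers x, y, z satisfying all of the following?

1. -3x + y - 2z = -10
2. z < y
Yes

Take x = 3, y = 3, z = 2. Substituting into each constraint:
  (1) -3(3) + 3 - 2(2) = -10 ✓
  (2) 2 < 3 ✓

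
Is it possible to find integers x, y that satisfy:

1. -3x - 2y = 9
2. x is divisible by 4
No

The full constraint system is jointly infeasible over the integers. Each constraint and what it forces:

  - -3x - 2y = 9: is a linear equation tying the variables together
  - x is divisible by 4: restricts x to multiples of 4

Modular obstruction: writing x = 4x', every remaining term of the linear equation is divisible by 2, so the left side is ≡ 0 (mod 2); but the right side 9 ≡ 1 (mod 2). No integers can satisfy it.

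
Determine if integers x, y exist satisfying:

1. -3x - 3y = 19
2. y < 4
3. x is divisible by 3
No

Even the single constraint (-3x - 3y = 19) is infeasible over the integers.

  - -3x - 3y = 19: every term on the left is divisible by 3, so the LHS ≡ 0 (mod 3), but the RHS 19 is not — no integer solution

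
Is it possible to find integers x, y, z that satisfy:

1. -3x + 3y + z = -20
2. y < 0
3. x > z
Yes

Take x = 2, y = -5, z = 1. Substituting into each constraint:
  (1) -3(2) + 3(-5) + 1 = -20 ✓
  (2) -5 < 0 ✓
  (3) 2 > 1 ✓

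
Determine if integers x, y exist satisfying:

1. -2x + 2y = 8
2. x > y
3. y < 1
No

A contradictory subset is {-2x + 2y = 8, x > y}. No integer assignment can satisfy these jointly:

  - -2x + 2y = 8: is a linear equation tying the variables together
  - x > y: bounds one variable relative to another variable

From the equation, x − y = -4, i.e. x − y = -4; but x > y requires x − y ≥ 1. Contradiction.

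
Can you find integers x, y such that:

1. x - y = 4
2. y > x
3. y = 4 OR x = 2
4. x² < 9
No

A contradictory subset is {x - y = 4, y > x}. No integer assignment can satisfy these jointly:

  - x - y = 4: is a linear equation tying the variables together
  - y > x: bounds one variable relative to another variable

From the equation, x − y = 4, i.e. y − x = -4; but y > x requires y − x ≥ 1. Contradiction.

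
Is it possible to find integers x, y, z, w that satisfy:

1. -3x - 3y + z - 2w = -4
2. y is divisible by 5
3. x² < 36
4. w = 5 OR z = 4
Yes

Take x = 0, y = 0, z = 4, w = 4. Substituting into each constraint:
  (1) -3(0) - 3(0) + 4 - 2(4) = -4 ✓
  (2) 0 = 5 × 0, remainder 0 ✓
  (3) x² = (0)² = 0, and 0 < 36 ✓
  (4) z = 4, target 4 ✓ (second branch holds)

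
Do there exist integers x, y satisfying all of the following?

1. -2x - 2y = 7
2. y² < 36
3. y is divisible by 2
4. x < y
No

Even the single constraint (-2x - 2y = 7) is infeasible over the integers.

  - -2x - 2y = 7: every term on the left is divisible by 2, so the LHS ≡ 0 (mod 2), but the RHS 7 is not — no integer solution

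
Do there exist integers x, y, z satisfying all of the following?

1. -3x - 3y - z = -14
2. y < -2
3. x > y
Yes

Take x = 0, y = -3, z = 23. Substituting into each constraint:
  (1) -3(0) - 3(-3) + (-23) = -14 ✓
  (2) -3 < -2 ✓
  (3) 0 > -3 ✓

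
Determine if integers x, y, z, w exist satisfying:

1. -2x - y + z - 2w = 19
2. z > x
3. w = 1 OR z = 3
Yes

Take x = 2, y = 0, z = 3, w = -10. Substituting into each constraint:
  (1) -2(2) + 0 + 3 - 2(-10) = 19 ✓
  (2) 3 > 2 ✓
  (3) z = 3, target 3 ✓ (second branch holds)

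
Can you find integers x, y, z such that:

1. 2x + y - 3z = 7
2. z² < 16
Yes

Take x = 0, y = 7, z = 0. Substituting into each constraint:
  (1) 2(0) + 7 - 3(0) = 7 ✓
  (2) z² = (0)² = 0, and 0 < 16 ✓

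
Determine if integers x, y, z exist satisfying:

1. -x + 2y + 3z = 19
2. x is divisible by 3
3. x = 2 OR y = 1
No

The full constraint system is jointly infeasible over the integers. Each constraint and what it forces:

  - -x + 2y + 3z = 19: is a linear equation tying the variables together
  - x is divisible by 3: restricts x to multiples of 3
  - x = 2 OR y = 1: forces a choice: either x = 2 or y = 1

Split on the disjunction (x = 2 OR y = 1):
  • If x = 2: this contradicts the divisibility constraint — 2 is not a multiple of 3.
  • If y = 1: with y = 1, writing x = 3x', every remaining term of the linear equation is divisible by 3, so the left side is ≡ 0 (mod 3); but the right side 17 ≡ 2 (mod 3). No integers can satisfy it.
Both branches are infeasible, so the system has no integer solution.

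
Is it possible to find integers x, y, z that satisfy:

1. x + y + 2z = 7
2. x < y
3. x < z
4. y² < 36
Yes

Take x = 0, y = 1, z = 3. Substituting into each constraint:
  (1) 0 + 1 + 2(3) = 7 ✓
  (2) 0 < 1 ✓
  (3) 0 < 3 ✓
  (4) y² = (1)² = 1, and 1 < 36 ✓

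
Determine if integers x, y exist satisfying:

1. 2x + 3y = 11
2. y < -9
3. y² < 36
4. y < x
No

A contradictory subset is {y < -9, y² < 36}. No integer assignment can satisfy these jointly:

  - y < -9: bounds one variable relative to a constant
  - y² < 36: restricts y to |y| ≤ 5

Direct contradiction: the bounds on y require y ≥ -5 and y ≤ -10 simultaneously, which is empty.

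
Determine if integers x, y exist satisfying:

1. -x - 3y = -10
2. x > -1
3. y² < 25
Yes

Take x = 10, y = 0. Substituting into each constraint:
  (1) (-10) - 3(0) = -10 ✓
  (2) 10 > -1 ✓
  (3) y² = (0)² = 0, and 0 < 25 ✓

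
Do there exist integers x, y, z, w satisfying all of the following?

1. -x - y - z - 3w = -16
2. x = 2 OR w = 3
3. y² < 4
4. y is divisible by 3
Yes

Take x = 1, y = 0, z = 6, w = 3. Substituting into each constraint:
  (1) (-1) + 0 + (-6) - 3(3) = -16 ✓
  (2) w = 3, target 3 ✓ (second branch holds)
  (3) y² = (0)² = 0, and 0 < 4 ✓
  (4) 0 = 3 × 0, remainder 0 ✓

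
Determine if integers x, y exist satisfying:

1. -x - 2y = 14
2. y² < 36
Yes

Take x = -14, y = 0. Substituting into each constraint:
  (1) 14 - 2(0) = 14 ✓
  (2) y² = (0)² = 0, and 0 < 36 ✓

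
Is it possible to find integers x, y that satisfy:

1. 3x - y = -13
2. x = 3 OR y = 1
Yes

Take x = 3, y = 22. Substituting into each constraint:
  (1) 3(3) + (-22) = -13 ✓
  (2) x = 3, target 3 ✓ (first branch holds)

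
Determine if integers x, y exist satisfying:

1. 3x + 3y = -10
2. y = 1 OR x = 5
No

Even the single constraint (3x + 3y = -10) is infeasible over the integers.

  - 3x + 3y = -10: every term on the left is divisible by 3, so the LHS ≡ 0 (mod 3), but the RHS -10 is not — no integer solution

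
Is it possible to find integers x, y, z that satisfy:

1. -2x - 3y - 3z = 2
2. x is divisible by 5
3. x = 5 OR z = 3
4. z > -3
Yes

Take x = 5, y = -4, z = 0. Substituting into each constraint:
  (1) -2(5) - 3(-4) - 3(0) = 2 ✓
  (2) 5 = 5 × 1, remainder 0 ✓
  (3) x = 5, target 5 ✓ (first branch holds)
  (4) 0 > -3 ✓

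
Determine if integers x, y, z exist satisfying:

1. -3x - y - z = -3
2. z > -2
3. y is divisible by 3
Yes

Take x = 0, y = 0, z = 3. Substituting into each constraint:
  (1) -3(0) + 0 + (-3) = -3 ✓
  (2) 3 > -2 ✓
  (3) 0 = 3 × 0, remainder 0 ✓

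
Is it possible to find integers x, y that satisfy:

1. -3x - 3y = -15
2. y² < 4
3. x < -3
No

The full constraint system is jointly infeasible over the integers. Each constraint and what it forces:

  - -3x - 3y = -15: is a linear equation tying the variables together
  - y² < 4: restricts y to |y| ≤ 1
  - x < -3: bounds one variable relative to a constant

Range argument: with x ∈ [−∞, -4], y ∈ [-1, 1], the left side of the equation is at least 9, but the right side is -15 < 9. No integer solution exists.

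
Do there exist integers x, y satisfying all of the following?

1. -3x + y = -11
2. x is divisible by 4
Yes

Take x = 0, y = -11. Substituting into each constraint:
  (1) -3(0) + (-11) = -11 ✓
  (2) 0 = 4 × 0, remainder 0 ✓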